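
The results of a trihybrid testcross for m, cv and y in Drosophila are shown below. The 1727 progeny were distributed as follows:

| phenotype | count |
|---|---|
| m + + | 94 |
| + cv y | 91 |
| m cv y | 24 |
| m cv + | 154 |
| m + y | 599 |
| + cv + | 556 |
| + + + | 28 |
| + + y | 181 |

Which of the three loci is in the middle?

cv

The two most frequent reciprocal classes, + cv + and m + y, are the parental types, so the F1 was + cv + / m + y.
The two rarest classes, + + + and m cv y, are the double crossovers. Comparing them with the parentals, only the cv allele has switched, so cv is the middle locus and the order is y – cv – m.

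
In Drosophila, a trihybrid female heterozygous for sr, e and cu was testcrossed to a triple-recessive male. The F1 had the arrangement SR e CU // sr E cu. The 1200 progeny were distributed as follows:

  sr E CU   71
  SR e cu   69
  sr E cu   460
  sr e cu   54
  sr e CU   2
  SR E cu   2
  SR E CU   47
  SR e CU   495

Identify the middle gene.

The two rarest classes, sr e CU and SR E cu, are the double crossovers. Comparing them with the parentals, only the sr allele has switched, so sr is the middle locus and the order is e – sr – cu.

sr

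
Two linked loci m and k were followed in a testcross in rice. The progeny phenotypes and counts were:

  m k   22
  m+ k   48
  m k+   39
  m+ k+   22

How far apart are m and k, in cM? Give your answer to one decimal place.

The two most frequent classes, m+ k (48) and m k+ (39), are the parental types, so the F1 was m+ k / m k+.
The recombinant classes are m+ k+ and m k: 22 + 22 = 44.
Recombination frequency = 44/131 = 0.3359 ≈ 33.6%, i.e. 33.6 cM.

33.6 cM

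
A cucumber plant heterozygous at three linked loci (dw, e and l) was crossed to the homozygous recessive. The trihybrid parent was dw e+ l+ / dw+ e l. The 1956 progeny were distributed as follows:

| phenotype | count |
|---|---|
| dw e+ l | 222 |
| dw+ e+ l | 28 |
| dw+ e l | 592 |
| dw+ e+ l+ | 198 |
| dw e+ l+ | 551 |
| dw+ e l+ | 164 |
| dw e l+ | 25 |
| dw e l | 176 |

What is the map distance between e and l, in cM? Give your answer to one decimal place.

22.4 cM

The two rarest classes, dw e l+ and dw+ e+ l, are the double crossovers. Comparing them with the parentals, only the e allele has switched, so e is the middle locus and the order is dw – e – l.
Crossovers in the e–l interval produce the single-crossover classes dw e+ l and dw+ e l+ (222 + 164 = 386) plus the double crossovers (53).
RF(e–l) = (386 + 53) / 1956 = 439/1956 = 0.2244 → 22.4 cM.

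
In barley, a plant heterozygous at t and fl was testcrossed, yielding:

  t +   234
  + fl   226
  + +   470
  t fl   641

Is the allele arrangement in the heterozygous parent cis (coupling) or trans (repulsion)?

cis

The two most frequent classes are + + (470) and t fl (641); these are the parental (non-recombinant) types.
So the F1 carried + + on one chromosome and t fl on the other — the recessive alleles are on the same chromosome (cis / coupling).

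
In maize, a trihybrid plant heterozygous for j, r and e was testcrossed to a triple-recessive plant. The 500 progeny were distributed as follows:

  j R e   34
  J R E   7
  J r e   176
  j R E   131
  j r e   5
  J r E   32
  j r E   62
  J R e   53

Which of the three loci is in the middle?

The two most frequent reciprocal classes, j R E and J r e, are the parental types, so the F1 was j R E / J r e.
The two rarest classes, J R E and j r e, are the double crossovers. Comparing them with the parentals, only the j allele has switched, so j is the middle locus and the order is r – j – e.

j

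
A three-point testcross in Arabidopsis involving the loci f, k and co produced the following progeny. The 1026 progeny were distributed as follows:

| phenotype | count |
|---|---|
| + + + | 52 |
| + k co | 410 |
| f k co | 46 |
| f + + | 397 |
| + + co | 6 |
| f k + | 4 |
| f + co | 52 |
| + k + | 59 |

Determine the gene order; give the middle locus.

k

The two most frequent reciprocal classes, f + + and + k co, are the parental types, so the F1 was f + + / + k co.
The two rarest classes, f k + and + + co, are the double crossovers. Comparing them with the parentals, only the k allele has switched, so k is the middle locus and the order is co – k – f.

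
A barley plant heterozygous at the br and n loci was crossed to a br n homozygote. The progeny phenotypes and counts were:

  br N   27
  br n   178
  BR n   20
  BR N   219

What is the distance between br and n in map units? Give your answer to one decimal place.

The two most frequent classes, BR N (219) and br n (178), are the parental types, so the F1 was BR N / br n.
The recombinant classes are BR n and br N: 20 + 27 = 47.
Recombination frequency = 47/444 = 0.1059 ≈ 10.6%, i.e. 10.6 map units.

10.6 map units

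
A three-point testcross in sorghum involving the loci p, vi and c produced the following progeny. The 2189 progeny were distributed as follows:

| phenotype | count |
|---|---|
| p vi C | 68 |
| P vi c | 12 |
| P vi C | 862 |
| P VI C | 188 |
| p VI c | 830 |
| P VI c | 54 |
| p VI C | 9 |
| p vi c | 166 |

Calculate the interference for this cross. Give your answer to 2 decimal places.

0.14

The two most frequent reciprocal classes, p VI c and P vi C, are the parental types, so the F1 was p VI c / P vi C.
The two rarest classes, p VI C and P vi c, are the double crossovers. Comparing them with the parentals, only the c allele has switched, so c is the middle locus and the order is p – c – vi.
p–c: (122 + 21)/2189 = 0.0653; c–vi: (354 + 21)/2189 = 0.1713.
Expected DCO frequency = 0.0653 × 0.1713 ≈ 0.01119; observed = 21/2189 ≈ 0.00959.
Coefficient of coincidence = 0.00959/0.01119 ≈ 0.86; interference = 1 − 0.86 = 0.14.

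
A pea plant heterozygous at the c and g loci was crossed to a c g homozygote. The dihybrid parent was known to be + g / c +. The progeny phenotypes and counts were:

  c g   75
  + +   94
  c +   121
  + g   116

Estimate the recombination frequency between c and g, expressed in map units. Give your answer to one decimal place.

41.6 map units

The recombinant classes are + + and c g: 94 + 75 = 169.
Recombination frequency = 169/406 = 0.4163 ≈ 41.6%, i.e. 41.6 map units.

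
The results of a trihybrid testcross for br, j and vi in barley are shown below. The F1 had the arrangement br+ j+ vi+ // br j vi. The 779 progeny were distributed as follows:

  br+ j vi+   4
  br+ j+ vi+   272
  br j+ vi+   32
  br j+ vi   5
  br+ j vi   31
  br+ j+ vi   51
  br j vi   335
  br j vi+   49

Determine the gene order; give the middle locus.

The two rarest classes, br+ j vi+ and br j+ vi, are the double crossovers. Comparing them with the parentals, only the j allele has switched, so j is the middle locus and the order is vi – j – br.

j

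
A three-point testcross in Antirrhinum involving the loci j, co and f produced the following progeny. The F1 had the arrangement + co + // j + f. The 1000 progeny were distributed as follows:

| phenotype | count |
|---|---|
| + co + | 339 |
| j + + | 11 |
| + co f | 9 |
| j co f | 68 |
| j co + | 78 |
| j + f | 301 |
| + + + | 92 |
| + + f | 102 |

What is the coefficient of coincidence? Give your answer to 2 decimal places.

The two rarest classes, + co f and j + +, are the double crossovers. Comparing them with the parentals, only the f allele has switched, so f is the middle locus and the order is co – f – j.
co–f: (160 + 20)/1000 = 0.1800; f–j: (180 + 20)/1000 = 0.2000.
Expected DCO frequency = 0.1800 × 0.2000 ≈ 0.03600; observed = 20/1000 ≈ 0.02000.
Coefficient of coincidence = 0.02000/0.03600 ≈ 0.56.

0.56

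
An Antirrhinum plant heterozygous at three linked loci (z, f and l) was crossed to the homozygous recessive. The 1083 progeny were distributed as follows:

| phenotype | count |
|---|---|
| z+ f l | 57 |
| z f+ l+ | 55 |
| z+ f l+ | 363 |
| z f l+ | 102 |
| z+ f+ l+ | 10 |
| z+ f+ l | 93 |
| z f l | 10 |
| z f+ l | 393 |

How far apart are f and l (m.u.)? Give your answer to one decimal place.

The two most frequent reciprocal classes, z+ f l+ and z f+ l, are the parental types, so the F1 was z+ f l+ / z f+ l.
The two rarest classes, z+ f+ l+ and z f l, are the double crossovers. Comparing them with the parentals, only the f allele has switched, so f is the middle locus and the order is z – f – l.
Crossovers in the f–l interval produce the single-crossover classes z+ f l and z f+ l+ (57 + 55 = 112) plus the double crossovers (20).
RF(f–l) = (112 + 20) / 1083 = 132/1083 = 0.1219 → 12.2 m.u.

12.2 m.u.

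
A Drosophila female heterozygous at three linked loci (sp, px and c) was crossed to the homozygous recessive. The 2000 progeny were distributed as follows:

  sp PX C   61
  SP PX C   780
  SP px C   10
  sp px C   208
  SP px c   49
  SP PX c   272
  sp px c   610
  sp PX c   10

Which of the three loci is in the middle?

px

The two most frequent reciprocal classes, SP PX C and sp px c, are the parental types, so the F1 was SP PX C / sp px c.
The two rarest classes, SP px C and sp PX c, are the double crossovers. Comparing them with the parentals, only the px allele has switched, so px is the middle locus and the order is sp – px – c.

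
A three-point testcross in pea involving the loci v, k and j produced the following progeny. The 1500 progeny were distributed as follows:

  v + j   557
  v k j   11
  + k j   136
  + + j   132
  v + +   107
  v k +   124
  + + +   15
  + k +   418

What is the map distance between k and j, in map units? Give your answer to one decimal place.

17.9 map units

The two most frequent reciprocal classes, + k + and v + j, are the parental types, so the F1 was + k + / v + j.
The two rarest classes, + + + and v k j, are the double crossovers. Comparing them with the parentals, only the k allele has switched, so k is the middle locus and the order is v – k – j.
Crossovers in the k–j interval produce the single-crossover classes + k j and v + + (136 + 107 = 243) plus the double crossovers (26).
RF(k–j) = (243 + 26) / 1500 = 269/1500 = 0.1793 → 17.9 map units.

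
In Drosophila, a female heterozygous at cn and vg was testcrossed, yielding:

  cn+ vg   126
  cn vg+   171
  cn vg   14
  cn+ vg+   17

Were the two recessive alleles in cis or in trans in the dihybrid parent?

The two most frequent classes are cn+ vg (126) and cn vg+ (171); these are the parental (non-recombinant) types.
So the F1 carried cn+ vg on one chromosome and cn vg+ on the other — the recessive alleles are on opposite chromosomes (trans / repulsion).

trans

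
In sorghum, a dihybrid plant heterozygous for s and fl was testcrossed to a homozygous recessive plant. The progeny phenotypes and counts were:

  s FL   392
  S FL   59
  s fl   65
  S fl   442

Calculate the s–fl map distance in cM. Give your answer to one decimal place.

12.9 cM

The two most frequent classes, S fl (442) and s FL (392), are the parental types, so the F1 was S fl / s FL.
The recombinant classes are S FL and s fl: 59 + 65 = 124.
Recombination frequency = 124/958 = 0.1294 ≈ 12.9%, i.e. 12.9 cM.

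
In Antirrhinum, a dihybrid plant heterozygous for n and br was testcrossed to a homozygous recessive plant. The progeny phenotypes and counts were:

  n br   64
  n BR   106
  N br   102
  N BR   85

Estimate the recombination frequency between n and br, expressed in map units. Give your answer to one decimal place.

The two most frequent classes, N br (102) and n BR (106), are the parental types, so the F1 was N br / n BR.
The recombinant classes are N BR and n br: 85 + 64 = 149.
Recombination frequency = 149/357 = 0.4174 ≈ 41.7%, i.e. 41.7 map units.

41.7 map units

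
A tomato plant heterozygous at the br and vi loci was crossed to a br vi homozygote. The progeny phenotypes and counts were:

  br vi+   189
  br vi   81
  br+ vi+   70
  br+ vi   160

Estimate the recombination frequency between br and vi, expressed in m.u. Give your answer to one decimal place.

30.2 m.u.

The two most frequent classes, br+ vi (160) and br vi+ (189), are the parental types, so the F1 was br+ vi / br vi+.
The recombinant classes are br+ vi+ and br vi: 70 + 81 = 151.
Recombination frequency = 151/500 = 0.3020 ≈ 30.2%, i.e. 30.2 m.u.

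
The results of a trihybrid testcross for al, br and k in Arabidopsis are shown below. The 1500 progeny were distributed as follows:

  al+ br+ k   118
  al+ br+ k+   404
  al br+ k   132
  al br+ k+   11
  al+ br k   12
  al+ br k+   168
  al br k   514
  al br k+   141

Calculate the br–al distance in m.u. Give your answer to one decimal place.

The two most frequent reciprocal classes, al br k and al+ br+ k+, are the parental types, so the F1 was al br k / al+ br+ k+.
The two rarest classes, al+ br k and al br+ k+, are the double crossovers. Comparing them with the parentals, only the al allele has switched, so al is the middle locus and the order is k – al – br.
Crossovers in the al–br interval produce the single-crossover classes al br+ k and al+ br k+ (132 + 168 = 300) plus the double crossovers (23).
RF(al–br) = (300 + 23) / 1500 = 323/1500 = 0.2153 → 21.5 m.u.

21.5 m.u.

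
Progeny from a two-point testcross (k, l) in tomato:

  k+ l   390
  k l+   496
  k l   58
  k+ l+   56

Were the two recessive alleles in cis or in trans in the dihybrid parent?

trans

The two most frequent classes are k+ l (390) and k l+ (496); these are the parental (non-recombinant) types.
So the F1 carried k+ l on one chromosome and k l+ on the other — the recessive alleles are on opposite chromosomes (trans / repulsion).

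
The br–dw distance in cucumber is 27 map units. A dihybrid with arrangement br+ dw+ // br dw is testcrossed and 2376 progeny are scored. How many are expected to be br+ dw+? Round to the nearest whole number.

A map distance of 27 map units corresponds to a recombination frequency of 0.270.
The F1 is br+ dw+ / br dw, so br+ dw+ is a parental gamete class with expected frequency (1 − r)/2 = 0.730/2 = 0.3650.
Expected number = 0.3650 × 2376 = 867.24 ≈ 867.

867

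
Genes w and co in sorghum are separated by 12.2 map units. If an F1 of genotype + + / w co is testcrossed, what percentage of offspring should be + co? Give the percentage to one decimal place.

6.1%

A map distance of 12.2 map units corresponds to a recombination frequency of 0.122.
The F1 is + + / w co, so + co is a recombinant gamete class with expected frequency r/2 = 0.122/2 = 0.0610.
That is 0.0610 = 6.1% of the progeny.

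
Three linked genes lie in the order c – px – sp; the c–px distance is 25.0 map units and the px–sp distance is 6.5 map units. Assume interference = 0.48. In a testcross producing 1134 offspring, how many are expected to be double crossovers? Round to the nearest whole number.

10

Map distances give recombination frequencies of 0.250 and 0.065 for the two intervals.
With interference 0.48 (so coincidence = 0.52), expected double-crossover frequency = 0.250 × 0.065 × 0.52 = 0.00845.
Expected number = 0.00845 × 1134 = 9.58 ≈ 10.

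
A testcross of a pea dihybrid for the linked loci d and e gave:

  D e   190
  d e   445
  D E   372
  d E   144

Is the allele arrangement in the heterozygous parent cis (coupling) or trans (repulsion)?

cis

The two most frequent classes are D E (372) and d e (445); these are the parental (non-recombinant) types.
So the F1 carried D E on one chromosome and d e on the other — the recessive alleles are on the same chromosome (cis / coupling).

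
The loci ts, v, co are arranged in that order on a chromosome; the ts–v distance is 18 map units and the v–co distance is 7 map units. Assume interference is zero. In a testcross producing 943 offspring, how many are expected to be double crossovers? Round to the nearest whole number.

Map distances give recombination frequencies of 0.180 and 0.070 for the two intervals.
With no interference, expected double-crossover frequency = 0.180 × 0.070 = 0.01260.
Expected number = 0.01260 × 943 = 11.88 ≈ 12.

12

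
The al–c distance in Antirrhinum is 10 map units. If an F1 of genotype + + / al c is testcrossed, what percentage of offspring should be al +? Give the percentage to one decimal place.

5.0%

A map distance of 10 map units corresponds to a recombination frequency of 0.100.
The F1 is + + / al c, so al + is a recombinant gamete class with expected frequency r/2 = 0.100/2 = 0.0500.
That is 0.0500 = 5.0% of the progeny.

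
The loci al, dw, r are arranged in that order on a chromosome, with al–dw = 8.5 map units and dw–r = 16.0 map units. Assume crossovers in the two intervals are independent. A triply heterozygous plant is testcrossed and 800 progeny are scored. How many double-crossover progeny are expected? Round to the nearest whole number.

11

Map distances give recombination frequencies of 0.085 and 0.160 for the two intervals.
With no interference, expected double-crossover frequency = 0.085 × 0.160 = 0.01360.
Expected number = 0.01360 × 800 = 10.88 ≈ 11.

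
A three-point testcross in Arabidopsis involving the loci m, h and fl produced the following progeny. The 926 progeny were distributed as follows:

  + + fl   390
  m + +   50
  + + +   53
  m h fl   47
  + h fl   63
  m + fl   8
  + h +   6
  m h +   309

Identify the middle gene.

The two most frequent reciprocal classes, + + fl and m h +, are the parental types, so the F1 was + + fl / m h +.
The two rarest classes, m + fl and + h +, are the double crossovers. Comparing them with the parentals, only the m allele has switched, so m is the middle locus and the order is fl – m – h.

m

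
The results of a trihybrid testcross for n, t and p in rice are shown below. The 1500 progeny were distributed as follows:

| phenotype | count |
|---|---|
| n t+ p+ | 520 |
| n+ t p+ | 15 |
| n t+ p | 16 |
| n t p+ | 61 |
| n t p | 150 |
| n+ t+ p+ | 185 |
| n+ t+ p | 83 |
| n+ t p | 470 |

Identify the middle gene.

The two most frequent reciprocal classes, n t+ p+ and n+ t p, are the parental types, so the F1 was n t+ p+ / n+ t p.
The two rarest classes, n t+ p and n+ t p+, are the double crossovers. Comparing them with the parentals, only the p allele has switched, so p is the middle locus and the order is t – p – n.

p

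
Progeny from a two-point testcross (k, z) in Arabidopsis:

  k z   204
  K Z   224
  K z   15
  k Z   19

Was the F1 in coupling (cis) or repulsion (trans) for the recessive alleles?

cis

The two most frequent classes are K Z (224) and k z (204); these are the parental (non-recombinant) types.
So the F1 carried K Z on one chromosome and k z on the other — the recessive alleles are on the same chromosome (cis / coupling).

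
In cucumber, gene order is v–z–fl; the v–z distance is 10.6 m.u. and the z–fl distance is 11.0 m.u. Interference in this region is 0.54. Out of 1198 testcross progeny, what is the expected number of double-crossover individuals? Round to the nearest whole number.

Map distances give recombination frequencies of 0.106 and 0.110 for the two intervals.
With interference 0.54 (so coincidence = 0.46), expected double-crossover frequency = 0.106 × 0.110 × 0.46 = 0.00536.
Expected number = 0.00536 × 1198 = 6.43 ≈ 6.

6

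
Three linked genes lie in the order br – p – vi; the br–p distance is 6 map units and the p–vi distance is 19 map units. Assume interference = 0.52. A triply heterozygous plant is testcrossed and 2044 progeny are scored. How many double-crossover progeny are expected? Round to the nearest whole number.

11

Map distances give recombination frequencies of 0.060 and 0.190 for the two intervals.
With interference 0.52 (so coincidence = 0.48), expected double-crossover frequency = 0.060 × 0.190 × 0.48 = 0.00547.
Expected number = 0.00547 × 2044 = 11.18 ≈ 11.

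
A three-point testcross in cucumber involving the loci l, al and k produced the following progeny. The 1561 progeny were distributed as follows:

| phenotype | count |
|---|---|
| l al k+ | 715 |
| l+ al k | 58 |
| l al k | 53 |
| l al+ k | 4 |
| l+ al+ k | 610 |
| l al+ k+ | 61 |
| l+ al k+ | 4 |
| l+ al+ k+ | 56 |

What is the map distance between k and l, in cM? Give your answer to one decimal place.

The two most frequent reciprocal classes, l+ al+ k and l al k+, are the parental types, so the F1 was l+ al+ k / l al k+.
The two rarest classes, l al+ k and l+ al k+, are the double crossovers. Comparing them with the parentals, only the l allele has switched, so l is the middle locus and the order is al – l – k.
Crossovers in the l–k interval produce the single-crossover classes l+ al+ k+ and l al k (56 + 53 = 109) plus the double crossovers (8).
RF(l–k) = (109 + 8) / 1561 = 117/1561 = 0.0750 → 7.5 cM.

7.5 cM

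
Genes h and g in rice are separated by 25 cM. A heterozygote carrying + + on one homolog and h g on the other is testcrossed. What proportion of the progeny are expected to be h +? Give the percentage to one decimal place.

12.5%

A map distance of 25 cM corresponds to a recombination frequency of 0.250.
The F1 is + + / h g, so h + is a recombinant gamete class with expected frequency r/2 = 0.250/2 = 0.1250.
That is 0.1250 = 12.5% of the progeny.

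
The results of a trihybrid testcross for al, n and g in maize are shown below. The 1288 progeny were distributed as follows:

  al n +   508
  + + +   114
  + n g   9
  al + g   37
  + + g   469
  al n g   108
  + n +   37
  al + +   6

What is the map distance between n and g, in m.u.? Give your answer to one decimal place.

18.4 m.u.

The two most frequent reciprocal classes, + + g and al n +, are the parental types, so the F1 was + + g / al n +.
The two rarest classes, + n g and al + +, are the double crossovers. Comparing them with the parentals, only the n allele has switched, so n is the middle locus and the order is g – n – al.
Crossovers in the g–n interval produce the single-crossover classes + + + and al n g (114 + 108 = 222) plus the double crossovers (15).
RF(g–n) = (222 + 15) / 1288 = 237/1288 = 0.1840 → 18.4 m.u.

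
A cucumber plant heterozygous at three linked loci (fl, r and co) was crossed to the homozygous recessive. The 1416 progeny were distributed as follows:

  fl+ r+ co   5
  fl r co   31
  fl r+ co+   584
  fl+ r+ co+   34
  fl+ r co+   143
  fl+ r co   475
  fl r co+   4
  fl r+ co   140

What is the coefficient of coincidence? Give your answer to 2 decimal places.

0.59

The two most frequent reciprocal classes, fl r+ co+ and fl+ r co, are the parental types, so the F1 was fl r+ co+ / fl+ r co.
The two rarest classes, fl r co+ and fl+ r+ co, are the double crossovers. Comparing them with the parentals, only the r allele has switched, so r is the middle locus and the order is fl – r – co.
fl–r: (65 + 9)/1416 = 0.0523; r–co: (283 + 9)/1416 = 0.2062.
Expected DCO frequency = 0.0523 × 0.2062 ≈ 0.01078; observed = 9/1416 ≈ 0.00636.
Coefficient of coincidence = 0.00636/0.01078 ≈ 0.59.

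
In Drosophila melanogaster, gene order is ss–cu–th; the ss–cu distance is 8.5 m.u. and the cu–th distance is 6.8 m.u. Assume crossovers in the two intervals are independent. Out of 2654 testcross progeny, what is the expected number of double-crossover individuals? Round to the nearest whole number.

15

Map distances give recombination frequencies of 0.085 and 0.068 for the two intervals.
With no interference, expected double-crossover frequency = 0.085 × 0.068 = 0.00578.
Expected number = 0.00578 × 2654 = 15.34 ≈ 15.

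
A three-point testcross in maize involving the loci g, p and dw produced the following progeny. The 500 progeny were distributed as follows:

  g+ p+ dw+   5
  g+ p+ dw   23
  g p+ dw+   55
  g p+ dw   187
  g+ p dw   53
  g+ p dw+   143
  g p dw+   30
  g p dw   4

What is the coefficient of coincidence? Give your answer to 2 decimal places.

0.62

The two most frequent reciprocal classes, g p+ dw and g+ p dw+, are the parental types, so the F1 was g p+ dw / g+ p dw+.
The two rarest classes, g p dw and g+ p+ dw+, are the double crossovers. Comparing them with the parentals, only the p allele has switched, so p is the middle locus and the order is dw – p – g.
dw–p: (108 + 9)/500 = 0.2340; p–g: (53 + 9)/500 = 0.1240.
Expected DCO frequency = 0.2340 × 0.1240 ≈ 0.02902; observed = 9/500 ≈ 0.01800.
Coefficient of coincidence = 0.01800/0.02902 ≈ 0.62.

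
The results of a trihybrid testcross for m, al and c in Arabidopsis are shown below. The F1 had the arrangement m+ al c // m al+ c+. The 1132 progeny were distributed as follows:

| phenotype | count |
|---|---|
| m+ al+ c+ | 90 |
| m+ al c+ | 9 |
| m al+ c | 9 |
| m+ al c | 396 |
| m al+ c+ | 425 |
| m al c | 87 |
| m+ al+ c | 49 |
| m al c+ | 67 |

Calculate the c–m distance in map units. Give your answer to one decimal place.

The two rarest classes, m+ al c+ and m al+ c, are the double crossovers. Comparing them with the parentals, only the c allele has switched, so c is the middle locus and the order is m – c – al.
Crossovers in the m–c interval produce the single-crossover classes m al c and m+ al+ c+ (87 + 90 = 177) plus the double crossovers (18).
RF(m–c) = (177 + 18) / 1132 = 195/1132 = 0.1723 → 17.2 map units.

17.2 map units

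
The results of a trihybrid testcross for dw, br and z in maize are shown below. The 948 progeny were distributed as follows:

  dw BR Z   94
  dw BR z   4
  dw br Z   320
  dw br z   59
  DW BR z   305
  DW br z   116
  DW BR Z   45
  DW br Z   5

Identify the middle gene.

The two most frequent reciprocal classes, dw br Z and DW BR z, are the parental types, so the F1 was dw br Z / DW BR z.
The two rarest classes, DW br Z and dw BR z, are the double crossovers. Comparing them with the parentals, only the dw allele has switched, so dw is the middle locus and the order is br – dw – z.

dw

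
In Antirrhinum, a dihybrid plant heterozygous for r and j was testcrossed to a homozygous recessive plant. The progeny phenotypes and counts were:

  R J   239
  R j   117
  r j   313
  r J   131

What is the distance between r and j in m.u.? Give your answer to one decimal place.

The two most frequent classes, R J (239) and r j (313), are the parental types, so the F1 was R J / r j.
The recombinant classes are R j and r J: 117 + 131 = 248.
Recombination frequency = 248/800 = 0.3100 ≈ 31.0%, i.e. 31.0 m.u.

31.0 m.u.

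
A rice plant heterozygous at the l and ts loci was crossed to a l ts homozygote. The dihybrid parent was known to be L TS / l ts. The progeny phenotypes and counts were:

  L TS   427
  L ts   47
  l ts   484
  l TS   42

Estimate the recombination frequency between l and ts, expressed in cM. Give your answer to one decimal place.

The recombinant classes are L ts and l TS: 47 + 42 = 89.
Recombination frequency = 89/1000 = 0.0890 ≈ 8.9%, i.e. 8.9 cM.

8.9 cM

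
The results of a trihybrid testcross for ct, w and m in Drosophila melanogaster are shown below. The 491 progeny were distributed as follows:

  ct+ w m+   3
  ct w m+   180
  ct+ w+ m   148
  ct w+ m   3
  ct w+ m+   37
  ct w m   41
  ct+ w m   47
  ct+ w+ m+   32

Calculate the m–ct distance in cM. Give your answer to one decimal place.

16.1 cM

The two most frequent reciprocal classes, ct w m+ and ct+ w+ m, are the parental types, so the F1 was ct w m+ / ct+ w+ m.
The two rarest classes, ct+ w m+ and ct w+ m, are the double crossovers. Comparing them with the parentals, only the ct allele has switched, so ct is the middle locus and the order is m – ct – w.
Crossovers in the m–ct interval produce the single-crossover classes ct w m and ct+ w+ m+ (41 + 32 = 73) plus the double crossovers (6).
RF(m–ct) = (73 + 6) / 491 = 79/491 = 0.1609 → 16.1 cM.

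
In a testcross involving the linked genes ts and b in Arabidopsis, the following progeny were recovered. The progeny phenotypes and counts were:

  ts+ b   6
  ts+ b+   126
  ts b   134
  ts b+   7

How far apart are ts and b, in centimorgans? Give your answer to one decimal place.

The two most frequent classes, ts+ b+ (126) and ts b (134), are the parental types, so the F1 was ts+ b+ / ts b.
The recombinant classes are ts+ b and ts b+: 6 + 7 = 13.
Recombination frequency = 13/273 = 0.0476 ≈ 4.8%, i.e. 4.8 centimorgans.

4.8 centimorgans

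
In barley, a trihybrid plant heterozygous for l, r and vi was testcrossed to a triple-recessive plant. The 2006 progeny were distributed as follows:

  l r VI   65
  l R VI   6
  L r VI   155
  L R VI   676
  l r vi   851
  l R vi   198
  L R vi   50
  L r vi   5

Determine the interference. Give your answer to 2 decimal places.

0.52

The two most frequent reciprocal classes, l r vi and L R VI, are the parental types, so the F1 was l r vi / L R VI.
The two rarest classes, L r vi and l R VI, are the double crossovers. Comparing them with the parentals, only the l allele has switched, so l is the middle locus and the order is vi – l – r.
vi–l: (115 + 11)/2006 = 0.0628; l–r: (353 + 11)/2006 = 0.1815.
Expected DCO frequency = 0.0628 × 0.1815 ≈ 0.01140; observed = 11/2006 ≈ 0.00548.
Coefficient of coincidence = 0.00548/0.01140 ≈ 0.48; interference = 1 − 0.48 = 0.52.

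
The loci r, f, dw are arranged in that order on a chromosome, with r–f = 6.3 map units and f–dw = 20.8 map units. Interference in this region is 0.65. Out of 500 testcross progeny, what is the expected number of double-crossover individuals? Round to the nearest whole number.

Map distances give recombination frequencies of 0.063 and 0.208 for the two intervals.
With interference 0.65 (so coincidence = 0.35), expected double-crossover frequency = 0.063 × 0.208 × 0.35 = 0.00459.
Expected number = 0.00459 × 500 = 2.29 ≈ 2.

2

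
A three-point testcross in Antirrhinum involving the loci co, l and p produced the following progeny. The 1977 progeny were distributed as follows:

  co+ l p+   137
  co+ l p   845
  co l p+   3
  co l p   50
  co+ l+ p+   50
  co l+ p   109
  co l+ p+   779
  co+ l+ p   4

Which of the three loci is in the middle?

The two most frequent reciprocal classes, co l+ p+ and co+ l p, are the parental types, so the F1 was co l+ p+ / co+ l p.
The two rarest classes, co l p+ and co+ l+ p, are the double crossovers. Comparing them with the parentals, only the l allele has switched, so l is the middle locus and the order is p – l – co.

l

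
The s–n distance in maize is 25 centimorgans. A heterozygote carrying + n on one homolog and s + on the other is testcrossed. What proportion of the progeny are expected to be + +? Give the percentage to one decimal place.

A map distance of 25 centimorgans corresponds to a recombination frequency of 0.250.
The F1 is + n / s +, so + + is a recombinant gamete class with expected frequency r/2 = 0.250/2 = 0.1250.
That is 0.1250 = 12.5% of the progeny.

12.5%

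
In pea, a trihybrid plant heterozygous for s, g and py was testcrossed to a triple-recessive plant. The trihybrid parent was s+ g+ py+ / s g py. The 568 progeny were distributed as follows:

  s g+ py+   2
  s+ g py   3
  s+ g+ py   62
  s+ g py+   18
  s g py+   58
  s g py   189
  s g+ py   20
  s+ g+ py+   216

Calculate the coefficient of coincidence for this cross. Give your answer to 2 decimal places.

0.53

The two rarest classes, s g+ py+ and s+ g py, are the double crossovers. Comparing them with the parentals, only the s allele has switched, so s is the middle locus and the order is py – s – g.
py–s: (120 + 5)/568 = 0.2201; s–g: (38 + 5)/568 = 0.0757.
Expected DCO frequency = 0.2201 × 0.0757 ≈ 0.01666; observed = 5/568 ≈ 0.00880.
Coefficient of coincidence = 0.00880/0.01666 ≈ 0.53.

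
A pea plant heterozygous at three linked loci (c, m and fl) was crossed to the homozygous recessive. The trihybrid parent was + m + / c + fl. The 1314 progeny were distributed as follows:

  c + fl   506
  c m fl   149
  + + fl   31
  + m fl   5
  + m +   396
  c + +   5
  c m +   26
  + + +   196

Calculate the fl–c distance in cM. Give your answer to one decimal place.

5.1 cM

The two rarest classes, + m fl and c + +, are the double crossovers. Comparing them with the parentals, only the fl allele has switched, so fl is the middle locus and the order is c – fl – m.
Crossovers in the c–fl interval produce the single-crossover classes c m + and + + fl (26 + 31 = 57) plus the double crossovers (10).
RF(c–fl) = (57 + 10) / 1314 = 67/1314 = 0.0510 → 5.1 cM.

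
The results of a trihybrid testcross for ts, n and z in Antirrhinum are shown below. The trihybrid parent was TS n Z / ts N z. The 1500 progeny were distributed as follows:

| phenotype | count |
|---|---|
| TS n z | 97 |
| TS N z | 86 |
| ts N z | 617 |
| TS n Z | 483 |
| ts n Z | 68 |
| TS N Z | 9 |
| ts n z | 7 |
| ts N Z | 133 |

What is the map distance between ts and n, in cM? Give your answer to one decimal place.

11.3 cM

The two rarest classes, TS N Z and ts n z, are the double crossovers. Comparing them with the parentals, only the n allele has switched, so n is the middle locus and the order is ts – n – z.
Crossovers in the ts–n interval produce the single-crossover classes ts n Z and TS N z (68 + 86 = 154) plus the double crossovers (16).
RF(ts–n) = (154 + 16) / 1500 = 170/1500 = 0.1133 → 11.3 cM.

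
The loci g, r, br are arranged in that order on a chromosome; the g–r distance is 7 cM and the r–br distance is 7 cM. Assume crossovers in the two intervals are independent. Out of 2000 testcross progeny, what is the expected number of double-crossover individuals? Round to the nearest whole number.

10

Map distances give recombination frequencies of 0.070 and 0.070 for the two intervals.
With no interference, expected double-crossover frequency = 0.070 × 0.070 = 0.00490.
Expected number = 0.00490 × 2000 = 9.80 ≈ 10.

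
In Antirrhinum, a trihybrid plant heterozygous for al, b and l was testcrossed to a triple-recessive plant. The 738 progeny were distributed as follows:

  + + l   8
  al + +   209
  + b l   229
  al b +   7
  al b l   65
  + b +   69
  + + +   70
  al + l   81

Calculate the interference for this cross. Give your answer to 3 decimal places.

0.553

The two most frequent reciprocal classes, + b l and al + +, are the parental types, so the F1 was + b l / al + +.
The two rarest classes, + + l and al b +, are the double crossovers. Comparing them with the parentals, only the b allele has switched, so b is the middle locus and the order is al – b – l.
al–b: (135 + 15)/738 = 0.2033; b–l: (150 + 15)/738 = 0.2236.
Expected DCO frequency = 0.2033 × 0.2236 ≈ 0.04546; observed = 15/738 ≈ 0.02033.
Coefficient of coincidence = 0.02033/0.04546 ≈ 0.447; interference = 1 − 0.447 = 0.553.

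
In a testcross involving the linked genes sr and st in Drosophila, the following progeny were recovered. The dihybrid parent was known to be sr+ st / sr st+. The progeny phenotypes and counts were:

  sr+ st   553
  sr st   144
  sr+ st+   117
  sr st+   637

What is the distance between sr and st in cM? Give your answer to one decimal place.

The recombinant classes are sr+ st+ and sr st: 117 + 144 = 261.
Recombination frequency = 261/1451 = 0.1799 ≈ 18.0%, i.e. 18.0 cM.

18.0 cM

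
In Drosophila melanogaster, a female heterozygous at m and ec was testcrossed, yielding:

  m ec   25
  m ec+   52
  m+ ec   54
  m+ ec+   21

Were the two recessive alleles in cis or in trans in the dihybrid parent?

trans

The two most frequent classes are m+ ec (54) and m ec+ (52); these are the parental (non-recombinant) types.
So the F1 carried m+ ec on one chromosome and m ec+ on the other — the recessive alleles are on opposite chromosomes (trans / repulsion).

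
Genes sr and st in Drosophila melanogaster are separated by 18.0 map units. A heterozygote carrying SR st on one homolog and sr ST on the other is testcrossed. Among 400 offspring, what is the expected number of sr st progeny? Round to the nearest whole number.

36

A map distance of 18.0 map units corresponds to a recombination frequency of 0.180.
The F1 is SR st / sr ST, so sr st is a recombinant gamete class with expected frequency r/2 = 0.180/2 = 0.0900.
Expected number = 0.0900 × 400 = 36.00 ≈ 36.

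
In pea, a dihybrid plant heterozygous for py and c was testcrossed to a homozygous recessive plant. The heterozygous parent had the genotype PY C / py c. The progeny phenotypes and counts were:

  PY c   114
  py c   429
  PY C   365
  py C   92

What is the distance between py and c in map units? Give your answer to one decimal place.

20.6 map units

The recombinant classes are PY c and py C: 114 + 92 = 206.
Recombination frequency = 206/1000 = 0.2060 ≈ 20.6%, i.e. 20.6 map units.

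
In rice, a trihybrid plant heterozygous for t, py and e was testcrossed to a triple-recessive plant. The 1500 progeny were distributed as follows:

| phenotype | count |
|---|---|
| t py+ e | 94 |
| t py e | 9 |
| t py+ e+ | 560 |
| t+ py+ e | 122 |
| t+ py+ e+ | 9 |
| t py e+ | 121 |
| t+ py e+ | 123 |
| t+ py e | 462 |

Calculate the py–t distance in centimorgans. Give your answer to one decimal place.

The two most frequent reciprocal classes, t+ py e and t py+ e+, are the parental types, so the F1 was t+ py e / t py+ e+.
The two rarest classes, t py e and t+ py+ e+, are the double crossovers. Comparing them with the parentals, only the t allele has switched, so t is the middle locus and the order is e – t – py.
Crossovers in the t–py interval produce the single-crossover classes t+ py+ e and t py e+ (122 + 121 = 243) plus the double crossovers (18).
RF(t–py) = (243 + 18) / 1500 = 261/1500 = 0.1740 → 17.4 centimorgans.

17.4 centimorgans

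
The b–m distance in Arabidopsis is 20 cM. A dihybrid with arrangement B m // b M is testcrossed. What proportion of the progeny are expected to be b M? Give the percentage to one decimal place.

A map distance of 20 cM corresponds to a recombination frequency of 0.200.
The F1 is B m / b M, so b M is a parental gamete class with expected frequency (1 − r)/2 = 0.800/2 = 0.4000.
That is 0.4000 = 40.0% of the progeny.

40.0%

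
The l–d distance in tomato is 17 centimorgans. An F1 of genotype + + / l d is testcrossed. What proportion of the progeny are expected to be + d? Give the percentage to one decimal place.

8.5%

A map distance of 17 centimorgans corresponds to a recombination frequency of 0.170.
The F1 is + + / l d, so + d is a recombinant gamete class with expected frequency r/2 = 0.170/2 = 0.0850.
That is 0.0850 = 8.5% of the progeny.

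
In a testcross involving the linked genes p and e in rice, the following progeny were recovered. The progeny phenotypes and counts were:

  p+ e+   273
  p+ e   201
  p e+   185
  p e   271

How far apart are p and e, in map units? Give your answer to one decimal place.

The two most frequent classes, p+ e+ (273) and p e (271), are the parental types, so the F1 was p+ e+ / p e.
The recombinant classes are p+ e and p e+: 201 + 185 = 386.
Recombination frequency = 386/930 = 0.4151 ≈ 41.5%, i.e. 41.5 map units.

41.5 map units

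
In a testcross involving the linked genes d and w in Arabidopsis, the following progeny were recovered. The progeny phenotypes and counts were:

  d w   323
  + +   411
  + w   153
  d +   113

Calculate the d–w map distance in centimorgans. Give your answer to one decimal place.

26.6 centimorgans

The two most frequent classes, + + (411) and d w (323), are the parental types, so the F1 was + + / d w.
The recombinant classes are + w and d +: 153 + 113 = 266.
Recombination frequency = 266/1000 = 0.2660 ≈ 26.6%, i.e. 26.6 centimorgans.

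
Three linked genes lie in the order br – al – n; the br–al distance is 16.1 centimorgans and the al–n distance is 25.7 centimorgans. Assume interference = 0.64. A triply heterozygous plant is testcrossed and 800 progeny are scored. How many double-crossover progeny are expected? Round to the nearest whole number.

Map distances give recombination frequencies of 0.161 and 0.257 for the two intervals.
With interference 0.64 (so coincidence = 0.36), expected double-crossover frequency = 0.161 × 0.257 × 0.36 = 0.01490.
Expected number = 0.01490 × 800 = 11.92 ≈ 12.

12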